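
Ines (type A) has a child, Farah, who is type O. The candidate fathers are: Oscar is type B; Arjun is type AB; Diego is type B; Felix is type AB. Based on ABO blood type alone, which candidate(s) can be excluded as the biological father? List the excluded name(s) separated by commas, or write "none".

Arjun, Felix

A candidate is excluded only if no genotype consistent with his phenotype could produce a type O child with a type A mother.
Arjun (type AB): no genotype consistent with that phenotype can produce a type-O child with a type-A mother.
Felix (type AB): no genotype consistent with that phenotype can produce a type-O child with a type-A mother.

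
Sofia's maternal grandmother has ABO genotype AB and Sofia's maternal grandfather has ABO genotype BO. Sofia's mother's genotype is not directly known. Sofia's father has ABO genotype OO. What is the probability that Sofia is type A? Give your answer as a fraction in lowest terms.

Sofia's mother's ABO genotype from AB × BO: 1/4 AB, 1/4 AO, 1/4 BB, 1/4 BO.
Crossing each possibility with the father OO and summing P(type A): 1/4·1/2 + 1/4·1/2 + 1/4·0 + 1/4·0 = 1/4.

1/4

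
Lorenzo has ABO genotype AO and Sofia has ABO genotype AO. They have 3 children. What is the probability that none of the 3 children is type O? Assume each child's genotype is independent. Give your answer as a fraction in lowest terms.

ABO cross AO × AO → 1/4 O, 3/4 A.
So P(type O) = 1/4 per child.
P(not type O) = 3/4 for one child; (3/4)^3 = 27/64.

27/64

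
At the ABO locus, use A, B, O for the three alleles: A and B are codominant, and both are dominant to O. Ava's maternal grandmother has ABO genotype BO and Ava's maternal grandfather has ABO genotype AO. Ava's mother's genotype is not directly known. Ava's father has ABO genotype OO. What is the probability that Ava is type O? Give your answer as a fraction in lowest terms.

Ava's mother's ABO genotype from BO × AO: 1/4 AB, 1/4 AO, 1/4 BO, 1/4 OO.
Crossing each possibility with the father OO and summing P(type O): 1/4·0 + 1/4·1/2 + 1/4·1/2 + 1/4·1 = 1/2.

1/2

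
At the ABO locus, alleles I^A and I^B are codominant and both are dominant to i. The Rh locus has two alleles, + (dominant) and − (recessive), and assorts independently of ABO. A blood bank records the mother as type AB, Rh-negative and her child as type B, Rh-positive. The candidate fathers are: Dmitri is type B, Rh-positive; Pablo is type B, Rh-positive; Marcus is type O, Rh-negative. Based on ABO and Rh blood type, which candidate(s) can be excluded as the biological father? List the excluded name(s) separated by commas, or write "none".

A candidate is excluded only if no genotype consistent with his phenotype could produce a type B, Rh-positive child with a type AB, Rh-negative mother.
Marcus (type O, Rh-): no genotype consistent with that phenotype can produce a type-B Rh+ child with a type-AB mother.

Marcus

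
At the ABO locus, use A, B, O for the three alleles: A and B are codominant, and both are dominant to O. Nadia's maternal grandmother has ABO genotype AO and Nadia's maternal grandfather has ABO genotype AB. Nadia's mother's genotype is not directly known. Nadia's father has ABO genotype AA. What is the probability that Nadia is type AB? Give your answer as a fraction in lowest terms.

1/4

Nadia's mother's ABO genotype from AO × AB: 1/4 AA, 1/4 AB, 1/4 AO, 1/4 BO.
Crossing each possibility with the father AA and summing P(type AB): 1/4·0 + 1/4·1/2 + 1/4·0 + 1/4·1/2 = 1/4.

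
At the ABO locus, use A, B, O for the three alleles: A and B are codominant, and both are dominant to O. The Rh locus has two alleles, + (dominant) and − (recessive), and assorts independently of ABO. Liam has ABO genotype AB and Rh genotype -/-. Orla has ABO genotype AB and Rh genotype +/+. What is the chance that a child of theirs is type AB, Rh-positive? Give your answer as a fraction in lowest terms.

1/2

ABO cross AB × AB → offspring phenotypes: 1/4 A, 1/4 B, 1/2 AB.
Rh cross -/- × +/+ → 1 Rh+.
Independent loci: P(type AB, Rh-positive) = 1/2 × 1 = 1/2.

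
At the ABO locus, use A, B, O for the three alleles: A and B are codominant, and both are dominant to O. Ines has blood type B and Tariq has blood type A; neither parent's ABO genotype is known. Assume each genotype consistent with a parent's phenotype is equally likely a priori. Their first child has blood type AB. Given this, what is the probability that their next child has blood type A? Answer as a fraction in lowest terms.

5/36

Possible genotypes: Ines ∈ {BB, BO}; Tariq ∈ {AA, AO}.
Weight each parental genotype pair by prior × P(type-AB child):
  BB × AA: posterior weight 4/9; P(next child type A) = 0.
  BB × AO: posterior weight 2/9; P(next child type A) = 0.
  BO × AA: posterior weight 2/9; P(next child type A) = 1/2.
  BO × AO: posterior weight 1/9; P(next child type A) = 1/4.
Weighted sum = 5/36.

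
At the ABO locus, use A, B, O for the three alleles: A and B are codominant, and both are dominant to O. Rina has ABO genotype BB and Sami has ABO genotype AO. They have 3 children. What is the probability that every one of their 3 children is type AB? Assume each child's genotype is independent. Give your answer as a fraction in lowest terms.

1/8

ABO cross BB × AO → 1/2 B, 1/2 AB.
So P(type AB) = 1/2 per child.
All 3 independent: (1/2)^3 = 1/8.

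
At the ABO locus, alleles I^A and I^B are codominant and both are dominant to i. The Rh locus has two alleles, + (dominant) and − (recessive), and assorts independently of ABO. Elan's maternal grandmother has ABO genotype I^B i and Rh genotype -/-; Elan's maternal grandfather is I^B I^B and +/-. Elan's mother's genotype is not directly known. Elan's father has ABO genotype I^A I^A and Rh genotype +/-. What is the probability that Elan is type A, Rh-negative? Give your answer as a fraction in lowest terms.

Elan's mother's ABO genotype from I^B i × I^B I^B: 1/2 I^B I^B, 1/2 I^B i.
Crossing each possibility with the father I^A I^A and summing P(type A): 1/2·0 + 1/2·1/2 = 1/4.
Similarly for Rh via the mother's Rh distribution: P(Rh-) = 3/8.
Independent loci: 1/4 × 3/8 = 3/32.

3/32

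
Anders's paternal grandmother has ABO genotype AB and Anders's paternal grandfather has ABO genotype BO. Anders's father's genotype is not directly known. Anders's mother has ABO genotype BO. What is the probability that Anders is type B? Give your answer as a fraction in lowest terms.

5/8

Anders's father's ABO genotype from AB × BO: 1/4 AB, 1/4 AO, 1/4 BB, 1/4 BO.
Crossing each possibility with the mother BO and summing P(type B): 1/4·1/2 + 1/4·1/4 + 1/4·1 + 1/4·3/4 = 5/8.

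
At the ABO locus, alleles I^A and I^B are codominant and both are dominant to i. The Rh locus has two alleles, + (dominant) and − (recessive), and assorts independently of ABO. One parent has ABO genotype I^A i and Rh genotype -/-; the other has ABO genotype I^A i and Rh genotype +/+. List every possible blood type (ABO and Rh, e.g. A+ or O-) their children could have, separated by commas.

O+, A+

Gametes from I^A i × I^A i give offspring ABO genotypes I^A I^A, I^A i, i i, i.e. phenotypes O, A.
Rh cross -/- × +/+ → phenotypes Rh+.
Combining independently: O+, A+.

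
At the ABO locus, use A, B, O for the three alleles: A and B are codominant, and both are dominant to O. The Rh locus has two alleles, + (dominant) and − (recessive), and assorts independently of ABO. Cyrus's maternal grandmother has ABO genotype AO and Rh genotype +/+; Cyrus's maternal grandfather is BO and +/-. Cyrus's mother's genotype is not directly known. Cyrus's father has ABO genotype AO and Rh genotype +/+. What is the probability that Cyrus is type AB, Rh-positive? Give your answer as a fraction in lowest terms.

Cyrus's mother's ABO genotype from AO × BO: 1/4 AB, 1/4 AO, 1/4 BO, 1/4 OO.
Crossing each possibility with the father AO and summing P(type AB): 1/4·1/4 + 1/4·0 + 1/4·1/4 + 1/4·0 = 1/8.
Similarly for Rh via the mother's Rh distribution: P(Rh+) = 1.
Independent loci: 1/8 × 1 = 1/8.

1/8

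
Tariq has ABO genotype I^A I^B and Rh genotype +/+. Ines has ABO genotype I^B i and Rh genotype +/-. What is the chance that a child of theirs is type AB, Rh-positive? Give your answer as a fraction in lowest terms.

ABO cross I^A I^B × I^B i → offspring phenotypes: 1/4 A, 1/2 B, 1/4 AB.
Rh cross +/+ × +/- → 1 Rh+.
Independent loci: P(type AB, Rh-positive) = 1/4 × 1 = 1/4.

1/4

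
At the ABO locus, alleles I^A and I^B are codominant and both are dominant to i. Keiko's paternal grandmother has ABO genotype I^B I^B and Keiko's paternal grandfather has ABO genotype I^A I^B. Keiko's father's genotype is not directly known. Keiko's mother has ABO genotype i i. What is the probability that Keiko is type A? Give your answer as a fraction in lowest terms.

1/4

Keiko's father's ABO genotype from I^B I^B × I^A I^B: 1/2 I^A I^B, 1/2 I^B I^B.
Crossing each possibility with the mother i i and summing P(type A): 1/2·1/2 + 1/2·0 = 1/4.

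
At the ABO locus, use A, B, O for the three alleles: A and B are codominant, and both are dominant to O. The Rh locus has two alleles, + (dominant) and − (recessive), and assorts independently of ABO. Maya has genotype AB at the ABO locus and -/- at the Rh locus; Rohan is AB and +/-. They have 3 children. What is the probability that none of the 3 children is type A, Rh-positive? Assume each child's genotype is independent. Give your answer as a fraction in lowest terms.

ABO cross AB × AB → 1/4 A, 1/4 B, 1/2 AB.
Rh cross -/- × +/- → 1/2 Rh+, 1/2 Rh-; so P(type A, Rh-positive) = 1/4 × 1/2 = 1/8 per child.
P(not type A, Rh-positive) = 7/8 for one child; (7/8)^3 = 343/512.

343/512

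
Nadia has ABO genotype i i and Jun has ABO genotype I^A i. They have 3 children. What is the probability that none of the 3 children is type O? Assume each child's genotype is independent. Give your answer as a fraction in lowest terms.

ABO cross i i × I^A i → 1/2 O, 1/2 A.
So P(type O) = 1/2 per child.
P(not type O) = 1/2 for one child; (1/2)^3 = 1/8.

1/8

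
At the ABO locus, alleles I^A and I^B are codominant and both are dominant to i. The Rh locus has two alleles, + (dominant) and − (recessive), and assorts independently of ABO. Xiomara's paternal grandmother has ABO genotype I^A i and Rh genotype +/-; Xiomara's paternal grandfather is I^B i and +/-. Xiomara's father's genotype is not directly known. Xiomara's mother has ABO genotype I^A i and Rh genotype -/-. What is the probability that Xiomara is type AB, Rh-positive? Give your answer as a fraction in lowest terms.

Xiomara's father's ABO genotype from I^A i × I^B i: 1/4 I^A I^B, 1/4 I^A i, 1/4 I^B i, 1/4 i i.
Crossing each possibility with the mother I^A i and summing P(type AB): 1/4·1/4 + 1/4·0 + 1/4·1/4 + 1/4·0 = 1/8.
Similarly for Rh via the father's Rh distribution: P(Rh+) = 1/2.
Independent loci: 1/8 × 1/2 = 1/16.

1/16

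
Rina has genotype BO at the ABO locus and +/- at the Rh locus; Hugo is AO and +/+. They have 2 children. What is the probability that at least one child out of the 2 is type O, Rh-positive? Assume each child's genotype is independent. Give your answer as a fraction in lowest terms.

ABO cross BO × AO → 1/4 O, 1/4 A, 1/4 B, 1/4 AB.
Rh cross +/- × +/+ → 1 Rh+; so P(type O, Rh-positive) = 1/4 × 1 = 1/4 per child.
P(none) = (3/4)^2 = 9/16; P(at least one) = 1 − 9/16 = 7/16.

7/16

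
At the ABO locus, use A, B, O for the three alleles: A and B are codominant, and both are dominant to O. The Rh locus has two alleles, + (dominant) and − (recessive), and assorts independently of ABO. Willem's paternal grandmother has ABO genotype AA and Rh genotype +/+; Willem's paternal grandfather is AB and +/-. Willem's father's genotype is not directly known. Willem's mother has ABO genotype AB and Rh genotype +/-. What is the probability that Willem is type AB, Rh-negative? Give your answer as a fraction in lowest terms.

1/16

Willem's father's ABO genotype from AA × AB: 1/2 AA, 1/2 AB.
Crossing each possibility with the mother AB and summing P(type AB): 1/2·1/2 + 1/2·1/2 = 1/2.
Similarly for Rh via the father's Rh distribution: P(Rh-) = 1/8.
Independent loci: 1/2 × 1/8 = 1/16.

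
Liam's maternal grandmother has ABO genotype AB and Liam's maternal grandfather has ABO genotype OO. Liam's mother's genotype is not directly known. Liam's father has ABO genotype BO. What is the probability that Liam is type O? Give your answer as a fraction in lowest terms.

Liam's mother's ABO genotype from AB × OO: 1/2 AO, 1/2 BO.
Crossing each possibility with the father BO and summing P(type O): 1/2·1/4 + 1/2·1/4 = 1/4.

1/4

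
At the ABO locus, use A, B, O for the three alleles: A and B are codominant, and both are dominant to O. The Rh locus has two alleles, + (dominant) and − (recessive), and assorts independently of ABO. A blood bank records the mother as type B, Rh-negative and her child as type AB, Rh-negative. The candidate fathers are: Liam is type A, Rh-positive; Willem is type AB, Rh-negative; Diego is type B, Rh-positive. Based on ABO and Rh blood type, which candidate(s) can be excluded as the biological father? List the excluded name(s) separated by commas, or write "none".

Diego

A candidate is excluded only if no genotype consistent with his phenotype could produce a type AB, Rh-negative child with a type B, Rh-negative mother.
Diego (type B, Rh+): no genotype consistent with that phenotype can produce a type-AB Rh- child with a type-B mother.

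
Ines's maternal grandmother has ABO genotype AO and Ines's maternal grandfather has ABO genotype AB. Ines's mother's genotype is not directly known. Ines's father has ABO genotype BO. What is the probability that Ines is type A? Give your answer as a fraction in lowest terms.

Ines's mother's ABO genotype from AO × AB: 1/4 AA, 1/4 AB, 1/4 AO, 1/4 BO.
Crossing each possibility with the father BO and summing P(type A): 1/4·1/2 + 1/4·1/4 + 1/4·1/4 + 1/4·0 = 1/4.

1/4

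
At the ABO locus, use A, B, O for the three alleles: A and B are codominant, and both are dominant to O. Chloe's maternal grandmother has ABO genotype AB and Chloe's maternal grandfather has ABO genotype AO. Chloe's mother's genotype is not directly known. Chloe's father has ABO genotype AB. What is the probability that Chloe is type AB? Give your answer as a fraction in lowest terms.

3/8

Chloe's mother's ABO genotype from AB × AO: 1/4 AA, 1/4 AB, 1/4 AO, 1/4 BO.
Crossing each possibility with the father AB and summing P(type AB): 1/4·1/2 + 1/4·1/2 + 1/4·1/4 + 1/4·1/4 = 3/8.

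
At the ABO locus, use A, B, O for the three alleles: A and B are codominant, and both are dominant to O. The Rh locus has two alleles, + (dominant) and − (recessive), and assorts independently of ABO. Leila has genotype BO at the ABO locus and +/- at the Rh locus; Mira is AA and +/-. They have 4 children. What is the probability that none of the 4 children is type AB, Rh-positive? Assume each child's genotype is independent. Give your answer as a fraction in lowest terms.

ABO cross BO × AA → 1/2 A, 1/2 AB.
Rh cross +/- × +/- → 3/4 Rh+, 1/4 Rh-; so P(type AB, Rh-positive) = 1/2 × 3/4 = 3/8 per child.
P(not type AB, Rh-positive) = 5/8 for one child; (5/8)^4 = 625/4096.

625/4096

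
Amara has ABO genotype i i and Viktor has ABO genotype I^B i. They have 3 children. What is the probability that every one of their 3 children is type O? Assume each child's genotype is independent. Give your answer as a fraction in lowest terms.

1/8

ABO cross i i × I^B i → 1/2 O, 1/2 B.
So P(type O) = 1/2 per child.
All 3 independent: (1/2)^3 = 1/8.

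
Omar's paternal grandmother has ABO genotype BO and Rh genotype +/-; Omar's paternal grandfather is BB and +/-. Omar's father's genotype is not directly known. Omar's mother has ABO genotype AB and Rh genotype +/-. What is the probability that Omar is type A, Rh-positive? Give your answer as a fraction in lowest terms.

Omar's father's ABO genotype from BO × BB: 1/2 BB, 1/2 BO.
Crossing each possibility with the mother AB and summing P(type A): 1/2·0 + 1/2·1/4 = 1/8.
Similarly for Rh via the father's Rh distribution: P(Rh+) = 3/4.
Independent loci: 1/8 × 3/4 = 3/32.

3/32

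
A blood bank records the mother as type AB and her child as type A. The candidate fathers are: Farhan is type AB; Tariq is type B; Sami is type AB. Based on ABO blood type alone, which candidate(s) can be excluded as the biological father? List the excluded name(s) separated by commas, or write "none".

none

A candidate is excluded only if no genotype consistent with his phenotype could produce a type A child with a type AB mother.
Every candidate has at least one consistent genotype combination, so none can be excluded.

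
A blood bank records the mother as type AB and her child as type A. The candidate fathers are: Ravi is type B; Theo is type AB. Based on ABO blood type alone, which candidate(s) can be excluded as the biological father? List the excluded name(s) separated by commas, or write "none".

none

A candidate is excluded only if no genotype consistent with his phenotype could produce a type A child with a type AB mother.
Every candidate has at least one consistent genotype combination, so none can be excluded.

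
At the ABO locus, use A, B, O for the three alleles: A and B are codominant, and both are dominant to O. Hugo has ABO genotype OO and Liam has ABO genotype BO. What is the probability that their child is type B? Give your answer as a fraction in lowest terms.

ABO cross OO × BO → offspring phenotypes: 1/2 O, 1/2 B.
So P(type B) = 1/2.

1/2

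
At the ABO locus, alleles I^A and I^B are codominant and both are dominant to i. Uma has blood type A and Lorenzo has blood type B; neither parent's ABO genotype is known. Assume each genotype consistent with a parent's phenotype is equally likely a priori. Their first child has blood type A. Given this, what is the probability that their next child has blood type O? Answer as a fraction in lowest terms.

Possible genotypes: Uma ∈ {I^A I^A, I^A i}; Lorenzo ∈ {I^B I^B, I^B i}.
Weight each parental genotype pair by prior × P(type-A child):
  I^A I^A × I^B i: posterior weight 2/3; P(next child type O) = 0.
  I^A i × I^B i: posterior weight 1/3; P(next child type O) = 1/4.
Weighted sum = 1/12.

1/12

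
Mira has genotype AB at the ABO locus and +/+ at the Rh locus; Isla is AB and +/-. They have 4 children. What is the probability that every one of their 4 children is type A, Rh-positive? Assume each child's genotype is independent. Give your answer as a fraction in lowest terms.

1/256

ABO cross AB × AB → 1/4 A, 1/4 B, 1/2 AB.
Rh cross +/+ × +/- → 1 Rh+; so P(type A, Rh-positive) = 1/4 × 1 = 1/4 per child.
All 4 independent: (1/4)^4 = 1/256.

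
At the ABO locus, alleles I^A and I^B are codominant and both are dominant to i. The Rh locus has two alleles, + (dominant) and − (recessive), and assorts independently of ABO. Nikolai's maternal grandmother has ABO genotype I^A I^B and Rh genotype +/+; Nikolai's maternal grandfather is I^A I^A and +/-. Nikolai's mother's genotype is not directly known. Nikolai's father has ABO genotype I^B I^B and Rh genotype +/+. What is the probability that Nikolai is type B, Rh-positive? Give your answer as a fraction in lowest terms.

1/4

Nikolai's mother's ABO genotype from I^A I^B × I^A I^A: 1/2 I^A I^A, 1/2 I^A I^B.
Crossing each possibility with the father I^B I^B and summing P(type B): 1/2·0 + 1/2·1/2 = 1/4.
Similarly for Rh via the mother's Rh distribution: P(Rh+) = 1.
Independent loci: 1/4 × 1 = 1/4.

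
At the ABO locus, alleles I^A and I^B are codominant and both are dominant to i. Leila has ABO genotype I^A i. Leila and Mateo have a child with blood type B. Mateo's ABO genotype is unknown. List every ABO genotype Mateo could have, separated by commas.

I^A I^B, I^B I^B, I^B i

For each candidate genotype of Mateo, check whether crossing it with I^A i can produce every observed child phenotype.
  I^A I^A → possible child types {A} ✗
  I^A I^B → possible child types {A, B, AB} ✓
  I^A i → possible child types {O, A} ✗
  I^B I^B → possible child types {B, AB} ✓
  I^B i → possible child types {O, A, B, AB} ✓
  i i → possible child types {O, A} ✗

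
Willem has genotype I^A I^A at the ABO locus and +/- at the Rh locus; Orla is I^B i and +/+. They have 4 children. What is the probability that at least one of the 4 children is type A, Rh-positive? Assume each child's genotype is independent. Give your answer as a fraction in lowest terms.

15/16

ABO cross I^A I^A × I^B i → 1/2 A, 1/2 AB.
Rh cross +/- × +/+ → 1 Rh+; so P(type A, Rh-positive) = 1/2 × 1 = 1/2 per child.
P(none) = (1/2)^4 = 1/16; P(at least one) = 1 − 1/16 = 15/16.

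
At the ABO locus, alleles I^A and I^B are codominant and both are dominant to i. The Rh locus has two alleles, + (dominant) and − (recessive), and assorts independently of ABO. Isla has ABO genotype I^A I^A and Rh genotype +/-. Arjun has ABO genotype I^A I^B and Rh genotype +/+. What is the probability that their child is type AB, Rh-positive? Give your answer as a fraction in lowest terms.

1/2

ABO cross I^A I^A × I^A I^B → offspring phenotypes: 1/2 A, 1/2 AB.
Rh cross +/- × +/+ → 1 Rh+.
Independent loci: P(type AB, Rh-positive) = 1/2 × 1 = 1/2.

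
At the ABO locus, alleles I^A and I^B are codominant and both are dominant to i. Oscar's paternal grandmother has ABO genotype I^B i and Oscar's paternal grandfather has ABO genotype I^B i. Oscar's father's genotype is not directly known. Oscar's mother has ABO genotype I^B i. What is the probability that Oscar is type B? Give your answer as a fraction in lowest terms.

Oscar's father's ABO genotype from I^B i × I^B i: 1/4 I^B I^B, 1/2 I^B i, 1/4 i i.
Crossing each possibility with the mother I^B i and summing P(type B): 1/4·1 + 1/2·3/4 + 1/4·1/2 = 3/4.

3/4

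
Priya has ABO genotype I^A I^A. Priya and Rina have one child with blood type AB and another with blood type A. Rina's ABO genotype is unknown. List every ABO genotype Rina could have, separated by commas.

For each candidate genotype of Rina, check whether crossing it with I^A I^A can produce every observed child phenotype.
  I^A I^A → possible child types {A} ✗
  I^A I^B → possible child types {A, AB} ✓
  I^A i → possible child types {A} ✗
  I^B I^B → possible child types {AB} ✗
  I^B i → possible child types {A, AB} ✓
  i i → possible child types {A} ✗

I^A I^B, I^B i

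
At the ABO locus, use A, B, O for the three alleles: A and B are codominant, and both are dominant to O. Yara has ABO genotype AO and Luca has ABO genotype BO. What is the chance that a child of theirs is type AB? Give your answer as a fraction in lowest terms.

1/4

ABO cross AO × BO → offspring phenotypes: 1/4 O, 1/4 A, 1/4 B, 1/4 AB.
So P(type AB) = 1/4.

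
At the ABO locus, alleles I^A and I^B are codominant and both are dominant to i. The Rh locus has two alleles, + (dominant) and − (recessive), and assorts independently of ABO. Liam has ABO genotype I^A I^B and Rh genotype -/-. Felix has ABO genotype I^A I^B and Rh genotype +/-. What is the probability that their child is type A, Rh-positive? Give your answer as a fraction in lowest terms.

ABO cross I^A I^B × I^A I^B → offspring phenotypes: 1/4 A, 1/4 B, 1/2 AB.
Rh cross -/- × +/- → 1/2 Rh+, 1/2 Rh-.
Independent loci: P(type A, Rh-positive) = 1/4 × 1/2 = 1/8.

1/8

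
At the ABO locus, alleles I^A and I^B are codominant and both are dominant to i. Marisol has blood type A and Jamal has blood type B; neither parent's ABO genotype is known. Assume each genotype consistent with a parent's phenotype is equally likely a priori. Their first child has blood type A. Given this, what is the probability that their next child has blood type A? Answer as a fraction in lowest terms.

5/12

Possible genotypes: Marisol ∈ {I^A I^A, I^A i}; Jamal ∈ {I^B I^B, I^B i}.
Weight each parental genotype pair by prior × P(type-A child):
  I^A I^A × I^B i: posterior weight 2/3; P(next child type A) = 1/2.
  I^A i × I^B i: posterior weight 1/3; P(next child type A) = 1/4.
Weighted sum = 5/12.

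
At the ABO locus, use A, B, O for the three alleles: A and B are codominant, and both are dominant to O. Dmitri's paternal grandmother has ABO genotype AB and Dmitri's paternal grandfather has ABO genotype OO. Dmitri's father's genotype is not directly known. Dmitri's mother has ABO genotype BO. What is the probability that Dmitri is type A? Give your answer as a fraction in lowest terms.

Dmitri's father's ABO genotype from AB × OO: 1/2 AO, 1/2 BO.
Crossing each possibility with the mother BO and summing P(type A): 1/2·1/4 + 1/2·0 = 1/8.

1/8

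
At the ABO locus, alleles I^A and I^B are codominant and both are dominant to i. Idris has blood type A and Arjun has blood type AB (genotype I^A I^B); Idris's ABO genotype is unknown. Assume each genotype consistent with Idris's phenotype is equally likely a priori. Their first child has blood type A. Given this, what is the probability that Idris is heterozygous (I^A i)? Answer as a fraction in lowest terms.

1/2

Possible genotypes: Idris ∈ {I^A I^A, I^A i}; Arjun ∈ {I^A I^B}.
Weight each parental genotype pair by prior × P(type-A child):
  I^A I^A × I^A I^B: posterior weight 1/2.
  I^A i × I^A I^B: posterior weight 1/2.
Sum the posterior weight over pairs where Idris is I^A i: 1/2.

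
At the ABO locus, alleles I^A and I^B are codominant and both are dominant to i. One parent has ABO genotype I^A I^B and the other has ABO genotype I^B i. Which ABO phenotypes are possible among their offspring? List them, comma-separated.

A, B, AB

Gametes from I^A I^B × I^B i give offspring ABO genotypes I^A I^B, I^A i, I^B I^B, I^B i, i.e. phenotypes A, B, AB.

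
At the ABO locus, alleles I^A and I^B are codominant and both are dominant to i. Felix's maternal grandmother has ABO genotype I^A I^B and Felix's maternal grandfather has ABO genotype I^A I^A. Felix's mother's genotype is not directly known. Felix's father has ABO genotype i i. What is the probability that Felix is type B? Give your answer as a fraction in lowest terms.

1/4

Felix's mother's ABO genotype from I^A I^B × I^A I^A: 1/2 I^A I^A, 1/2 I^A I^B.
Crossing each possibility with the father i i and summing P(type B): 1/2·0 + 1/2·1/2 = 1/4.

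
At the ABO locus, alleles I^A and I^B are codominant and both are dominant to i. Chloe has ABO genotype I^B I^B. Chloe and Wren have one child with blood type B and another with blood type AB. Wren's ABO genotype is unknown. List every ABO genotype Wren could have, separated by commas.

For each candidate genotype of Wren, check whether crossing it with I^B I^B can produce every observed child phenotype.
  I^A I^A → possible child types {AB} ✗
  I^A I^B → possible child types {B, AB} ✓
  I^A i → possible child types {B, AB} ✓
  I^B I^B → possible child types {B} ✗
  I^B i → possible child types {B} ✗
  i i → possible child types {B} ✗

I^A I^B, I^A i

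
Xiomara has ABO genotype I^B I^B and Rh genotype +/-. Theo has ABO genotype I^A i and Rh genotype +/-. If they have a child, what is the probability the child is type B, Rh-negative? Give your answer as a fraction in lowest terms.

1/8

ABO cross I^B I^B × I^A i → offspring phenotypes: 1/2 B, 1/2 AB.
Rh cross +/- × +/- → 3/4 Rh+, 1/4 Rh-.
Independent loci: P(type B, Rh-negative) = 1/2 × 1/4 = 1/8.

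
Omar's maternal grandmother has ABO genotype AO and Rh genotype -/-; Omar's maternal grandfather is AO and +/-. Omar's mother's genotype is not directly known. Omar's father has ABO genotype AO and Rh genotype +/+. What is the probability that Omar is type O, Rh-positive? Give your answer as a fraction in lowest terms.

1/4

Omar's mother's ABO genotype from AO × AO: 1/4 AA, 1/2 AO, 1/4 OO.
Crossing each possibility with the father AO and summing P(type O): 1/4·0 + 1/2·1/4 + 1/4·1/2 = 1/4.
Similarly for Rh via the mother's Rh distribution: P(Rh+) = 1.
Independent loci: 1/4 × 1 = 1/4.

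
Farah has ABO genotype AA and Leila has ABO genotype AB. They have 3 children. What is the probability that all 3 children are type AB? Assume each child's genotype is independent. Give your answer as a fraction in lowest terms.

1/8

ABO cross AA × AB → 1/2 A, 1/2 AB.
So P(type AB) = 1/2 per child.
All 3 independent: (1/2)^3 = 1/8.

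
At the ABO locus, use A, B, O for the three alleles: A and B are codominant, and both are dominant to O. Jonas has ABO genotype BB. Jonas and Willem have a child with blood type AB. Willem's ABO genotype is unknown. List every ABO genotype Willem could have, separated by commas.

AA, AB, AO

For each candidate genotype of Willem, check whether crossing it with BB can produce every observed child phenotype.
  AA → possible child types {AB} ✓
  AB → possible child types {B, AB} ✓
  AO → possible child types {B, AB} ✓
  BB → possible child types {B} ✗
  BO → possible child types {B} ✗
  OO → possible child types {B} ✗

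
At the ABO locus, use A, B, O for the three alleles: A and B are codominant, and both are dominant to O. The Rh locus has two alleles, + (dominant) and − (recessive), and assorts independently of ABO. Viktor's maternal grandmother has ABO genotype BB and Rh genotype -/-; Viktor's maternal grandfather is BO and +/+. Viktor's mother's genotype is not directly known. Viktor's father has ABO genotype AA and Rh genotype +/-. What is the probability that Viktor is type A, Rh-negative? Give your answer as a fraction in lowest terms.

1/16

Viktor's mother's ABO genotype from BB × BO: 1/2 BB, 1/2 BO.
Crossing each possibility with the father AA and summing P(type A): 1/2·0 + 1/2·1/2 = 1/4.
Similarly for Rh via the mother's Rh distribution: P(Rh-) = 1/4.
Independent loci: 1/4 × 1/4 = 1/16.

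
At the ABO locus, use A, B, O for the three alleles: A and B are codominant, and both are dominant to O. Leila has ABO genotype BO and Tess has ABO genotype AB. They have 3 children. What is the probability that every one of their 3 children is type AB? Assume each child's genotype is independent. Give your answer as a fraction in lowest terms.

1/64

ABO cross BO × AB → 1/4 A, 1/2 B, 1/4 AB.
So P(type AB) = 1/4 per child.
All 3 independent: (1/4)^3 = 1/64.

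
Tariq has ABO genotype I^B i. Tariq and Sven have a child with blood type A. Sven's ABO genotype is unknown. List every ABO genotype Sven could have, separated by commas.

For each candidate genotype of Sven, check whether crossing it with I^B i can produce every observed child phenotype.
  I^A I^A → possible child types {A, AB} ✓
  I^A I^B → possible child types {A, B, AB} ✓
  I^A i → possible child types {O, A, B, AB} ✓
  I^B I^B → possible child types {B} ✗
  I^B i → possible child types {O, B} ✗
  i i → possible child types {O, B} ✗

I^A I^A, I^A I^B, I^A i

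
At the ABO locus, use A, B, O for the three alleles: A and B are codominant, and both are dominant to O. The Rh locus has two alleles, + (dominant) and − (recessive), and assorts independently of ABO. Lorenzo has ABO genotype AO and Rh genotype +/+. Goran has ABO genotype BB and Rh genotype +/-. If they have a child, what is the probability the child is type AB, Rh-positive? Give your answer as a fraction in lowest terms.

1/2

ABO cross AO × BB → offspring phenotypes: 1/2 B, 1/2 AB.
Rh cross +/+ × +/- → 1 Rh+.
Independent loci: P(type AB, Rh-positive) = 1/2 × 1 = 1/2.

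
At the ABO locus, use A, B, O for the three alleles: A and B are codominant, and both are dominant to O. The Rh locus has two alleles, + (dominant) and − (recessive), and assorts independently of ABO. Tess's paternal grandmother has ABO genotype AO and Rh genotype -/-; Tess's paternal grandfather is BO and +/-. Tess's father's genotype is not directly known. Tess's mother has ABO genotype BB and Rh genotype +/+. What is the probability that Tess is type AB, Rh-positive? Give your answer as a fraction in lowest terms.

1/4

Tess's father's ABO genotype from AO × BO: 1/4 AB, 1/4 AO, 1/4 BO, 1/4 OO.
Crossing each possibility with the mother BB and summing P(type AB): 1/4·1/2 + 1/4·1/2 + 1/4·0 + 1/4·0 = 1/4.
Similarly for Rh via the father's Rh distribution: P(Rh+) = 1.
Independent loci: 1/4 × 1 = 1/4.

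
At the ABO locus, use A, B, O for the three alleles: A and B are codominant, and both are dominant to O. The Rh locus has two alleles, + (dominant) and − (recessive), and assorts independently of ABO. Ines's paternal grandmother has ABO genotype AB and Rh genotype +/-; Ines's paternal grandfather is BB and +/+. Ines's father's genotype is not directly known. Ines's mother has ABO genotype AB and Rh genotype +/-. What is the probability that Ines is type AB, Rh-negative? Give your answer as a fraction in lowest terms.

Ines's father's ABO genotype from AB × BB: 1/2 AB, 1/2 BB.
Crossing each possibility with the mother AB and summing P(type AB): 1/2·1/2 + 1/2·1/2 = 1/2.
Similarly for Rh via the father's Rh distribution: P(Rh-) = 1/8.
Independent loci: 1/2 × 1/8 = 1/16.

1/16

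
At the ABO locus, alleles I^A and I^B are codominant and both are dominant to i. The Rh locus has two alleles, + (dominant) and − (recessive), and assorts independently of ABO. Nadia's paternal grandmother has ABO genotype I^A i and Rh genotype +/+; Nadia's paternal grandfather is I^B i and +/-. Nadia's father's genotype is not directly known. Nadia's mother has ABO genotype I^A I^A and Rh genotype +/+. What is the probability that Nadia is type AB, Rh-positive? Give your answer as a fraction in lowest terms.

Nadia's father's ABO genotype from I^A i × I^B i: 1/4 I^A I^B, 1/4 I^A i, 1/4 I^B i, 1/4 i i.
Crossing each possibility with the mother I^A I^A and summing P(type AB): 1/4·1/2 + 1/4·0 + 1/4·1/2 + 1/4·0 = 1/4.
Similarly for Rh via the father's Rh distribution: P(Rh+) = 1.
Independent loci: 1/4 × 1 = 1/4.

1/4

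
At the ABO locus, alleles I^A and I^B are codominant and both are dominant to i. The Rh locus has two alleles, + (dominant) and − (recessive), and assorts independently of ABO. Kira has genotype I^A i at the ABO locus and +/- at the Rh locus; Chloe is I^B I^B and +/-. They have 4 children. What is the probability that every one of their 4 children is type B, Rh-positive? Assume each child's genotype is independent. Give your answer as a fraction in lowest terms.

81/4096

ABO cross I^A i × I^B I^B → 1/2 B, 1/2 AB.
Rh cross +/- × +/- → 3/4 Rh+, 1/4 Rh-; so P(type B, Rh-positive) = 1/2 × 3/4 = 3/8 per child.
All 4 independent: (3/8)^4 = 81/4096.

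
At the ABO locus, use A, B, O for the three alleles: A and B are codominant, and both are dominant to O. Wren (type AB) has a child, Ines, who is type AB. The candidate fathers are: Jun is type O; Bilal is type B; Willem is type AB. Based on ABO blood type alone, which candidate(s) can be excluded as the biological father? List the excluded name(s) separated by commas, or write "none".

Jun

A candidate is excluded only if no genotype consistent with his phenotype could produce a type AB child with a type AB mother.
Jun (type O): no genotype consistent with that phenotype can produce a type-AB child with a type-AB mother.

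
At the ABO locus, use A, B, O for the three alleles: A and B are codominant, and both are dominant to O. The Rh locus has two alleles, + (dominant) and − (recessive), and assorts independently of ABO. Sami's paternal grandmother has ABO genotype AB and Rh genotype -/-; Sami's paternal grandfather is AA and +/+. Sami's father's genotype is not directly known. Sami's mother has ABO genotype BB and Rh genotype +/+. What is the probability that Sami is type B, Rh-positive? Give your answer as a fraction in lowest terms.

Sami's father's ABO genotype from AB × AA: 1/2 AA, 1/2 AB.
Crossing each possibility with the mother BB and summing P(type B): 1/2·0 + 1/2·1/2 = 1/4.
Similarly for Rh via the father's Rh distribution: P(Rh+) = 1.
Independent loci: 1/4 × 1 = 1/4.

1/4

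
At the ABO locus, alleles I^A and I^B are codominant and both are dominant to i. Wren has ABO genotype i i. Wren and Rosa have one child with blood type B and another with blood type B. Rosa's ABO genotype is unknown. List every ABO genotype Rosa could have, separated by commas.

I^A I^B, I^B I^B, I^B i

For each candidate genotype of Rosa, check whether crossing it with i i can produce every observed child phenotype.
  I^A I^A → possible child types {A} ✗
  I^A I^B → possible child types {A, B} ✓
  I^A i → possible child types {O, A} ✗
  I^B I^B → possible child types {B} ✓
  I^B i → possible child types {O, B} ✓
  i i → possible child types {O} ✗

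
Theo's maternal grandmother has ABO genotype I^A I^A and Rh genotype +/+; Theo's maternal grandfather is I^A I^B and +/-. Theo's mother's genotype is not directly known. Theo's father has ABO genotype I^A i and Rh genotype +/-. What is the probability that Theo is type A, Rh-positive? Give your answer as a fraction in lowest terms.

21/32

Theo's mother's ABO genotype from I^A I^A × I^A I^B: 1/2 I^A I^A, 1/2 I^A I^B.
Crossing each possibility with the father I^A i and summing P(type A): 1/2·1 + 1/2·1/2 = 3/4.
Similarly for Rh via the mother's Rh distribution: P(Rh+) = 7/8.
Independent loci: 3/4 × 7/8 = 21/32.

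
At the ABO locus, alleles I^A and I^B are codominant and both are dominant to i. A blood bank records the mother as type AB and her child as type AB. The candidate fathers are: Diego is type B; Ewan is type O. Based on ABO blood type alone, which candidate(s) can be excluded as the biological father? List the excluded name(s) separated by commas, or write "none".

Ewan

A candidate is excluded only if no genotype consistent with his phenotype could produce a type AB child with a type AB mother.
Ewan (type O): no genotype consistent with that phenotype can produce a type-AB child with a type-AB mother.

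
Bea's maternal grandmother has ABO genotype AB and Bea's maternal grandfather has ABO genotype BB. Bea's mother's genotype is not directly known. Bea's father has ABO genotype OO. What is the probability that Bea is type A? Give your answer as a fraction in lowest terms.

1/4

Bea's mother's ABO genotype from AB × BB: 1/2 AB, 1/2 BB.
Crossing each possibility with the father OO and summing P(type A): 1/2·1/2 + 1/2·0 = 1/4.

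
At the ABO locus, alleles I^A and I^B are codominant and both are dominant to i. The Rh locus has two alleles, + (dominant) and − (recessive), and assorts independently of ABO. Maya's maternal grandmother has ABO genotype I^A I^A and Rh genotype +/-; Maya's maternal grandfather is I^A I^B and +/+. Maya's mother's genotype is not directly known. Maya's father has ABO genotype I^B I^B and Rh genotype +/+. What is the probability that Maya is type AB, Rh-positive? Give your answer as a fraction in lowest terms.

3/4

Maya's mother's ABO genotype from I^A I^A × I^A I^B: 1/2 I^A I^A, 1/2 I^A I^B.
Crossing each possibility with the father I^B I^B and summing P(type AB): 1/2·1 + 1/2·1/2 = 3/4.
Similarly for Rh via the mother's Rh distribution: P(Rh+) = 1.
Independent loci: 3/4 × 1 = 3/4.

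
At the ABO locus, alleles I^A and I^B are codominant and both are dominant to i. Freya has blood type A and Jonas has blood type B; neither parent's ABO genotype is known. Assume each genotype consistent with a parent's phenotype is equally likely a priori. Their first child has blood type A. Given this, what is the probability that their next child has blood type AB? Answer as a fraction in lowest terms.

Possible genotypes: Freya ∈ {I^A I^A, I^A i}; Jonas ∈ {I^B I^B, I^B i}.
Weight each parental genotype pair by prior × P(type-A child):
  I^A I^A × I^B i: posterior weight 2/3; P(next child type AB) = 1/2.
  I^A i × I^B i: posterior weight 1/3; P(next child type AB) = 1/4.
Weighted sum = 5/12.

5/12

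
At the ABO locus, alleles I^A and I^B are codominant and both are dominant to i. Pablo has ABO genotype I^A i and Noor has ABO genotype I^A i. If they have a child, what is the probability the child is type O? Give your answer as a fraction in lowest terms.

ABO cross I^A i × I^A i → offspring phenotypes: 1/4 O, 3/4 A.
So P(type O) = 1/4.

1/4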